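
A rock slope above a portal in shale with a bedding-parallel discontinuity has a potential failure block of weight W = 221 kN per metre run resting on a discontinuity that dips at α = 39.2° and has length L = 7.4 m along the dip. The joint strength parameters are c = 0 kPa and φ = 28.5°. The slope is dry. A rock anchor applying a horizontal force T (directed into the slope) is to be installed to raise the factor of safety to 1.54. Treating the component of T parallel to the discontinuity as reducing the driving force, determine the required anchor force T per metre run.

Resolving forces along and normal to the sliding plane, with the horizontal anchor force T adding T·sinα to the effective normal force and T·cosα acting up the plane against the driving force:
FS = [cL + (W cosα + T sinα) tanφ] / [W sinα − T cosα]
Without the anchor: N' = 171.3 kN/m, driving T_d = 139.7 kN/m, resisting R = 0·7.4 + 171.3·tan28.5° = 93.0 kN/m, FS = 0.67.
Setting FS = 1.54 and solving for T:
1.54·(139.7 − T cos39.2°) = 93.0 + T sin39.2°·tan28.5°
T·(sin39.2°·tan28.5° + 1.54·cos39.2°) = 1.54·139.7 − 93.0
T·(0.6320·0.5430 + 1.54·0.7749) = 215.1 − 93.0 = 122.1
T·1.5366 = 122.1
T = 79.5 kN/m

T = 79 kN/m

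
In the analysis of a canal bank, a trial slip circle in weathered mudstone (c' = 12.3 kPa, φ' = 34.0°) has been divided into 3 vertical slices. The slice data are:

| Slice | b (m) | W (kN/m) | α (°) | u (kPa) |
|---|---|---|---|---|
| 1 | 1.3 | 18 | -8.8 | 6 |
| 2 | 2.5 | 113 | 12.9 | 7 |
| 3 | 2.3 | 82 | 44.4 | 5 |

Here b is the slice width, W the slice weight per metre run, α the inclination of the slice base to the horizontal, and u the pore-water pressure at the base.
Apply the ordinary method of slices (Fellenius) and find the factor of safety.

Ordinary method of slices: FS = Σ[c'·Δl_i + (W_i cosα_i − u_i·Δl_i)·tanφ'] / Σ W_i sinα_i, with Δl_i = b_i / cosα_i.
Slice 1: Δl = 1.3/cos(-8.8°) = 1.315 m; N'_1 = 18·cos(-8.8°) − 6·1.315 = 9.9; c'Δl = 16.18; W sinα = -2.8
Slice 2: Δl = 2.5/cos12.9° = 2.565 m; N'_2 = 113·cos12.9° − 7·2.565 = 92.2; c'Δl = 31.55; W sinα = 25.2
Slice 3: Δl = 2.3/cos44.4° = 3.219 m; N'_3 = 82·cos44.4° − 5·3.219 = 42.5; c'Δl = 39.60; W sinα = 57.4
Σc'Δl = 87.3 kN/m; ΣN' = 144.6 kN/m; ΣW sinα = 79.8 kN/m
Resisting = 87.3 + 144.6·tan34.0° = 87.3 + 97.5 = 184.8 kN/m
FS = 184.8 / 79.8 = 2.315

FS = 2.32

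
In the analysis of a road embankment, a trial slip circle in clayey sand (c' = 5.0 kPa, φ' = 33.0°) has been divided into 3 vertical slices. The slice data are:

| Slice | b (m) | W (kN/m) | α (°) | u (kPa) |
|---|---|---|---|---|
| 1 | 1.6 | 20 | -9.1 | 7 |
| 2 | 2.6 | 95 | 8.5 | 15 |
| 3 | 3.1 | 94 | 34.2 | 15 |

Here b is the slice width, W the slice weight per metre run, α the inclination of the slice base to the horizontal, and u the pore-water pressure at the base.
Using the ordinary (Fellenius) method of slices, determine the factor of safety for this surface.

FS = 1.49

Ordinary method of slices: FS = Σ[c'·Δl_i + (W_i cosα_i − u_i·Δl_i)·tanφ'] / Σ W_i sinα_i, with Δl_i = b_i / cosα_i.
Slice 1: Δl = 1.6/cos(-9.1°) = 1.620 m; N'_1 = 20·cos(-9.1°) − 7·1.620 = 8.4; c'Δl = 8.10; W sinα = -3.2
Slice 2: Δl = 2.6/cos8.5° = 2.629 m; N'_2 = 95·cos8.5° − 15·2.629 = 54.5; c'Δl = 13.14; W sinα = 14.0
Slice 3: Δl = 3.1/cos34.2° = 3.748 m; N'_3 = 94·cos34.2° − 15·3.748 = 21.5; c'Δl = 18.74; W sinα = 52.8
Σc'Δl = 40.0 kN/m; ΣN' = 84.5 kN/m; ΣW sinα = 63.7 kN/m
Resisting = 40.0 + 84.5·tan33.0° = 40.0 + 54.8 = 94.8 kN/m
FS = 94.8 / 63.7 = 1.488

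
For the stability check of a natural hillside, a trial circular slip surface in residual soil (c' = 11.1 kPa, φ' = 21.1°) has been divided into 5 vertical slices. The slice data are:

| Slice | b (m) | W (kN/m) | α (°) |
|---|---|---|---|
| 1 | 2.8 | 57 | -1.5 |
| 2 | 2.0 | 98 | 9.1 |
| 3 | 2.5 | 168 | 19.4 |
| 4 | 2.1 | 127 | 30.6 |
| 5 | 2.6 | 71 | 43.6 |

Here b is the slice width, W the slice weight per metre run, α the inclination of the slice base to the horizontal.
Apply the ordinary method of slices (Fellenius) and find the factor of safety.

FS = 1.81

Ordinary method of slices: FS = Σ[c'·Δl_i + (W_i cosα_i)·tanφ'] / Σ W_i sinα_i, with Δl_i = b_i / cosα_i.
Slice 1: Δl = 2.8/cos(-1.5°) = 2.801 m; N'_1 = 57·cos(-1.5°) = 57.0; c'Δl = 31.09; W sinα = -1.5
Slice 2: Δl = 2.0/cos9.1° = 2.025 m; N'_2 = 98·cos9.1° = 96.8; c'Δl = 22.48; W sinα = 15.5
Slice 3: Δl = 2.5/cos19.4° = 2.650 m; N'_3 = 168·cos19.4° = 158.5; c'Δl = 29.42; W sinα = 55.8
Slice 4: Δl = 2.1/cos30.6° = 2.440 m; N'_4 = 127·cos30.6° = 109.3; c'Δl = 27.08; W sinα = 64.6
Slice 5: Δl = 2.6/cos43.6° = 3.590 m; N'_5 = 71·cos43.6° = 51.4; c'Δl = 39.85; W sinα = 49.0
Σc'Δl = 149.9 kN/m; ΣN' = 472.9 kN/m; ΣW sinα = 183.4 kN/m
Resisting = 149.9 + 472.9·tan21.1° = 149.9 + 182.5 = 332.4 kN/m
FS = 332.4 / 183.4 = 1.812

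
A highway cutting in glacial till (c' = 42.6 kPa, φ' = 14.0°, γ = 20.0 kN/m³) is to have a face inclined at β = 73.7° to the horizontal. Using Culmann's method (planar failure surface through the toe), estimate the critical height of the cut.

H_c = 16.01 m

Culmann's analysis gives the critical failure plane at α_cr = (β + φ')/2 = (73.7 + 14.0)/2 = 43.9°, and the critical height
H_c = (4c'/γ) · sinβ cosφ' / [1 − cos(β − φ')]
    = (4·42.6/20.0) · sin73.7°·cos14.0° / [1 − cos(59.7°)]
    = 8.520 · 0.9598·0.9703 / [1 − 0.5045]
    = 8.520 · 0.9313 / 0.4955
    = 16.01 m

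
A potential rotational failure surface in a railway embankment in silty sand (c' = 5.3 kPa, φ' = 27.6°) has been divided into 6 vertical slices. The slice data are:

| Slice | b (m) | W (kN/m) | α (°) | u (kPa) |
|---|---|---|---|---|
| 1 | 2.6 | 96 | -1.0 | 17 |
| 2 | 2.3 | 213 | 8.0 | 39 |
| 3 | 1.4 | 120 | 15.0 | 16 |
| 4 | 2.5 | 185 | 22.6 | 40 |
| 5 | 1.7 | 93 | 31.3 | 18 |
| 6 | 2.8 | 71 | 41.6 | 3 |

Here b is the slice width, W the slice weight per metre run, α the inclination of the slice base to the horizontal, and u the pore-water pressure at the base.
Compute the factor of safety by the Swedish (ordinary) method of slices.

Ordinary method of slices: FS = Σ[c'·Δl_i + (W_i cosα_i − u_i·Δl_i)·tanφ'] / Σ W_i sinα_i, with Δl_i = b_i / cosα_i.
Slice 1: Δl = 2.6/cos(-1.0°) = 2.600 m; N'_1 = 96·cos(-1.0°) − 17·2.600 = 51.8; c'Δl = 13.78; W sinα = -1.7
Slice 2: Δl = 2.3/cos8.0° = 2.323 m; N'_2 = 213·cos8.0° − 39·2.323 = 120.3; c'Δl = 12.31; W sinα = 29.6
Slice 3: Δl = 1.4/cos15.0° = 1.449 m; N'_3 = 120·cos15.0° − 16·1.449 = 92.7; c'Δl = 7.68; W sinα = 31.1
Slice 4: Δl = 2.5/cos22.6° = 2.708 m; N'_4 = 185·cos22.6° − 40·2.708 = 62.5; c'Δl = 14.35; W sinα = 71.1
Slice 5: Δl = 1.7/cos31.3° = 1.990 m; N'_5 = 93·cos31.3° − 18·1.990 = 43.7; c'Δl = 10.54; W sinα = 48.3
Slice 6: Δl = 2.8/cos41.6° = 3.744 m; N'_6 = 71·cos41.6° − 3·3.744 = 41.9; c'Δl = 19.84; W sinα = 47.1
Σc'Δl = 78.5 kN/m; ΣN' = 412.8 kN/m; ΣW sinα = 225.6 kN/m
Resisting = 78.5 + 412.8·tan27.6° = 78.5 + 215.8 = 294.3 kN/m
FS = 294.3 / 225.6 = 1.305

FS = 1.30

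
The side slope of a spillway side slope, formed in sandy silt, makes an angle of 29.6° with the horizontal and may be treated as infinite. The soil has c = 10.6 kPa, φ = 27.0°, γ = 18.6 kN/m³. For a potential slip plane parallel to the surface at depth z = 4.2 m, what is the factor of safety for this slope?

For an infinite slope with a slip plane parallel to the surface (no pore pressure): FS = [c + γz cos²β tanφ] / [γz sinβ cosβ].
γz = 18.6·4.2 = 78.12 kN/m²
Numerator = 10.6 + 78.12·cos²29.6°·tan27.0° = 10.6 + 78.12·0.7560·0.5095 = 40.693 kPa
Denominator = 78.12·sin29.6°·cos29.6° = 78.12·0.4939·0.8695 = 33.551 kPa
FS = 40.693 / 33.551 = 1.213

FS = 1.21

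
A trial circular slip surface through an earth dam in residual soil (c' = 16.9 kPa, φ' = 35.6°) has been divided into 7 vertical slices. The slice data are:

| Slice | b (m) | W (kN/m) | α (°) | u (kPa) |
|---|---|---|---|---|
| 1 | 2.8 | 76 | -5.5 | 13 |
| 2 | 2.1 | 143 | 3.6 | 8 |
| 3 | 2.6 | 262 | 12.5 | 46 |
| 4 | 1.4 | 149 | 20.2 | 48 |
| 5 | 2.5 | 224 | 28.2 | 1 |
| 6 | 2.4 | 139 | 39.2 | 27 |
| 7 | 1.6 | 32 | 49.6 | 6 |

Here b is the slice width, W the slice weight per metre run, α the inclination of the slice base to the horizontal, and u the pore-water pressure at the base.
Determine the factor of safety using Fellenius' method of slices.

Ordinary method of slices: FS = Σ[c'·Δl_i + (W_i cosα_i − u_i·Δl_i)·tanφ'] / Σ W_i sinα_i, with Δl_i = b_i / cosα_i.
Slice 1: Δl = 2.8/cos(-5.5°) = 2.813 m; N'_1 = 76·cos(-5.5°) − 13·2.813 = 39.1; c'Δl = 47.54; W sinα = -7.3
Slice 2: Δl = 2.1/cos3.6° = 2.104 m; N'_2 = 143·cos3.6° − 8·2.104 = 125.9; c'Δl = 35.56; W sinα = 9.0
Slice 3: Δl = 2.6/cos12.5° = 2.663 m; N'_3 = 262·cos12.5° − 46·2.663 = 133.3; c'Δl = 45.01; W sinα = 56.7
Slice 4: Δl = 1.4/cos20.2° = 1.492 m; N'_4 = 149·cos20.2° − 48·1.492 = 68.2; c'Δl = 25.21; W sinα = 51.4
Slice 5: Δl = 2.5/cos28.2° = 2.837 m; N'_5 = 224·cos28.2° − 1·2.837 = 194.6; c'Δl = 47.94; W sinα = 105.9
Slice 6: Δl = 2.4/cos39.2° = 3.097 m; N'_6 = 139·cos39.2° − 27·3.097 = 24.1; c'Δl = 52.34; W sinα = 87.9
Slice 7: Δl = 1.6/cos49.6° = 2.469 m; N'_7 = 32·cos49.6° − 6·2.469 = 5.9; c'Δl = 41.72; W sinα = 24.4
Σc'Δl = 295.3 kN/m; ΣN' = 591.1 kN/m; ΣW sinα = 327.9 kN/m
Resisting = 295.3 + 591.1·tan35.6° = 295.3 + 423.2 = 718.5 kN/m
FS = 718.5 / 327.9 = 2.191

FS = 2.19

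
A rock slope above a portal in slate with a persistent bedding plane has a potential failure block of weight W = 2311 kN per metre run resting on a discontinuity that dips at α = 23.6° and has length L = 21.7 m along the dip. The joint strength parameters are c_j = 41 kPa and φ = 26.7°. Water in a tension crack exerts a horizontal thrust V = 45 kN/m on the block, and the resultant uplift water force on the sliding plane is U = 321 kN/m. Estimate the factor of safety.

Resolving the block weight along and normal to the plane and applying the Mohr–Coulomb strength on the joint:
N' = W cosα − U − V sinα = 2311·cos23.6° − 321 − 45·sin23.6° = 1778.7 kN/m
Driving force T = W sinα + V cosα = 2311·sin23.6° + 45·cos23.6° = 966.4 kN/m
Resisting force R = c_j·L + N'·tanφ = 41·21.7 + 1778.7·tan26.7° = 889.7 + 894.6 = 1784.3 kN/m
FS = R / T = 1784.3 / 966.4 = 1.846

FS = 1.85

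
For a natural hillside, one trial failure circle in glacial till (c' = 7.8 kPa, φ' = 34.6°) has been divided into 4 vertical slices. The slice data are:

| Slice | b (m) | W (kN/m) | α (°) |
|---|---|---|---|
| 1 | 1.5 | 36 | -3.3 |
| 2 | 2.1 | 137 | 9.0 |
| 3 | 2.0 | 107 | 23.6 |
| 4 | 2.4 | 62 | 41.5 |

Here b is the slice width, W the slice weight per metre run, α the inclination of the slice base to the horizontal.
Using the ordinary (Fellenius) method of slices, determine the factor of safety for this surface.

Ordinary method of slices: FS = Σ[c'·Δl_i + (W_i cosα_i)·tanφ'] / Σ W_i sinα_i, with Δl_i = b_i / cosα_i.
Slice 1: Δl = 1.5/cos(-3.3°) = 1.502 m; N'_1 = 36·cos(-3.3°) = 35.9; c'Δl = 11.72; W sinα = -2.1
Slice 2: Δl = 2.1/cos9.0° = 2.126 m; N'_2 = 137·cos9.0° = 135.3; c'Δl = 16.58; W sinα = 21.4
Slice 3: Δl = 2.0/cos23.6° = 2.183 m; N'_3 = 107·cos23.6° = 98.1; c'Δl = 17.02; W sinα = 42.8
Slice 4: Δl = 2.4/cos41.5° = 3.204 m; N'_4 = 62·cos41.5° = 46.4; c'Δl = 24.99; W sinα = 41.1
Σc'Δl = 70.3 kN/m; ΣN' = 315.7 kN/m; ΣW sinα = 103.3 kN/m
Resisting = 70.3 + 315.7·tan34.6° = 70.3 + 217.8 = 288.1 kN/m
FS = 288.1 / 103.3 = 2.790

FS = 2.79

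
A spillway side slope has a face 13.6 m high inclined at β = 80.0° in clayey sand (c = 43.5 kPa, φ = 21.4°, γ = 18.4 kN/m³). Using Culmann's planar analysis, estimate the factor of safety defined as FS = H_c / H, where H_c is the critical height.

FS = 1.33

H_c = (4c/γ) · sinβ cosφ / [1 − cos(β − φ)]
    = (4·43.5/18.4) · sin80.0°·cos21.4° / [1 − cos58.6°]
    = 9.457 · 0.9169 / 0.4790 = 18.10 m
FS = H_c / H = 18.10 / 13.6 = 1.331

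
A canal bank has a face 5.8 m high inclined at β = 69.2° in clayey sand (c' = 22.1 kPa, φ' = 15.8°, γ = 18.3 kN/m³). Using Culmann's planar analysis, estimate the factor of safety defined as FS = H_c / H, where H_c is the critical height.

H_c = (4c'/γ) · sinβ cosφ' / [1 − cos(β − φ')]
    = (4·22.1/18.3) · sin69.2°·cos15.8° / [1 − cos53.4°]
    = 4.831 · 0.8995 / 0.4038 = 10.76 m
FS = H_c / H = 10.76 / 5.8 = 1.855

FS = 1.86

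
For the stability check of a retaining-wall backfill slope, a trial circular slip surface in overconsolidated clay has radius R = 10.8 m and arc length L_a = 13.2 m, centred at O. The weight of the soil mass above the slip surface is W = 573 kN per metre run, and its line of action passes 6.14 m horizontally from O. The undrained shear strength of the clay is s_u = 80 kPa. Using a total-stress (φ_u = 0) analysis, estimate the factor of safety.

Taking moments about the centre O, the resisting moment is provided by the undrained shear strength acting along the arc:
M_R = s_u·L_a·R = 80·13.20·10.8 = 11404.8 kN·m/m
M_D = W·d = 573·6.14 = 3518.2 kN·m/m
FS = M_R / M_D = 11404.8 / 3518.2 = 3.242

FS = 3.24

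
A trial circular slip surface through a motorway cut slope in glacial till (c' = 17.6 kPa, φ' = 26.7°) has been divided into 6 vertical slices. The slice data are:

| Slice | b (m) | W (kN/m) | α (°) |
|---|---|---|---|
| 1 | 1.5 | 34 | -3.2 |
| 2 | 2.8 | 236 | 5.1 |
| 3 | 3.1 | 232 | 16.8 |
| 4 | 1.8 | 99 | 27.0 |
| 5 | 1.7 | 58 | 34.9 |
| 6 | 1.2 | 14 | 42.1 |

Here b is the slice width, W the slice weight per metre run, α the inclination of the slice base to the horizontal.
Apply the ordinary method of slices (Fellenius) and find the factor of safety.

Ordinary method of slices: FS = Σ[c'·Δl_i + (W_i cosα_i)·tanφ'] / Σ W_i sinα_i, with Δl_i = b_i / cosα_i.
Slice 1: Δl = 1.5/cos(-3.2°) = 1.502 m; N'_1 = 34·cos(-3.2°) = 33.9; c'Δl = 26.44; W sinα = -1.9
Slice 2: Δl = 2.8/cos5.1° = 2.811 m; N'_2 = 236·cos5.1° = 235.1; c'Δl = 49.48; W sinα = 21.0
Slice 3: Δl = 3.1/cos16.8° = 3.238 m; N'_3 = 232·cos16.8° = 222.1; c'Δl = 56.99; W sinα = 67.1
Slice 4: Δl = 1.8/cos27.0° = 2.020 m; N'_4 = 99·cos27.0° = 88.2; c'Δl = 35.56; W sinα = 44.9
Slice 5: Δl = 1.7/cos34.9° = 2.073 m; N'_5 = 58·cos34.9° = 47.6; c'Δl = 36.48; W sinα = 33.2
Slice 6: Δl = 1.2/cos42.1° = 1.617 m; N'_6 = 14·cos42.1° = 10.4; c'Δl = 28.46; W sinα = 9.4
Σc'Δl = 233.4 kN/m; ΣN' = 637.3 kN/m; ΣW sinα = 173.7 kN/m
Resisting = 233.4 + 637.3·tan26.7° = 233.4 + 320.5 = 553.9 kN/m
FS = 553.9 / 173.7 = 3.190

FS = 3.19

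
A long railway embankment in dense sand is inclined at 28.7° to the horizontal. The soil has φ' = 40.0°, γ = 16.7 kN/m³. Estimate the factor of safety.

For a dry cohesionless infinite slope the factor of safety is FS = tanφ' / tanβ.
FS = tan40.0° / tan28.7° = 0.8391 / 0.5475 = 1.533

FS = 1.53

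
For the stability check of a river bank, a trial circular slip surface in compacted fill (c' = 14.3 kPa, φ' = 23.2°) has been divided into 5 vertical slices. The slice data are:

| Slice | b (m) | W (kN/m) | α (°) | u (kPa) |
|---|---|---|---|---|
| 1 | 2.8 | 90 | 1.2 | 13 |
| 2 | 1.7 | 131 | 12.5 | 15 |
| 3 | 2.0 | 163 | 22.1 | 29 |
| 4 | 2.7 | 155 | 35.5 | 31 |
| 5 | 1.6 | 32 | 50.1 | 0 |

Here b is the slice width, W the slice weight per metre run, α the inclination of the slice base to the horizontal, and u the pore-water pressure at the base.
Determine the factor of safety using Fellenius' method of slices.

Ordinary method of slices: FS = Σ[c'·Δl_i + (W_i cosα_i − u_i·Δl_i)·tanφ'] / Σ W_i sinα_i, with Δl_i = b_i / cosα_i.
Slice 1: Δl = 2.8/cos1.2° = 2.801 m; N'_1 = 90·cos1.2° − 13·2.801 = 53.6; c'Δl = 40.05; W sinα = 1.9
Slice 2: Δl = 1.7/cos12.5° = 1.741 m; N'_2 = 131·cos12.5° − 15·1.741 = 101.8; c'Δl = 24.90; W sinα = 28.4
Slice 3: Δl = 2.0/cos22.1° = 2.159 m; N'_3 = 163·cos22.1° − 29·2.159 = 88.4; c'Δl = 30.87; W sinα = 61.3
Slice 4: Δl = 2.7/cos35.5° = 3.316 m; N'_4 = 155·cos35.5° − 31·3.316 = 23.4; c'Δl = 47.43; W sinα = 90.0
Slice 5: Δl = 1.6/cos50.1° = 2.494 m; N'_5 = 32·cos50.1° − 0·2.494 = 20.5; c'Δl = 35.67; W sinα = 24.5
Σc'Δl = 178.9 kN/m; ΣN' = 287.7 kN/m; ΣW sinα = 206.1 kN/m
Resisting = 178.9 + 287.7·tan23.2° = 178.9 + 123.3 = 302.2 kN/m
FS = 302.2 / 206.1 = 1.466

FS = 1.47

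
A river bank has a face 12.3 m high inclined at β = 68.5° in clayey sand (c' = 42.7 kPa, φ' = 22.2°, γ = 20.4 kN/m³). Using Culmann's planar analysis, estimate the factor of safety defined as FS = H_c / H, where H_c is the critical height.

FS = 1.90

H_c = (4c'/γ) · sinβ cosφ' / [1 − cos(β − φ')]
    = (4·42.7/20.4) · sin68.5°·cos22.2° / [1 − cos46.3°]
    = 8.373 · 0.8614 / 0.3091 = 23.33 m
FS = H_c / H = 23.33 / 12.3 = 1.897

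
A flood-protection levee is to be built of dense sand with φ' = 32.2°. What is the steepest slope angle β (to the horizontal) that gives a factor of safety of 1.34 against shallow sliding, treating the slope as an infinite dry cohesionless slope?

β = 25.2°

For an infinite dry cohesionless slope FS = tanφ'/tanβ, so tanβ = tanφ' / FS.
tanβ = tan32.2° / 1.34 = 0.6297 / 1.34 = 0.4700
β = arctan(0.4700) = 25.17°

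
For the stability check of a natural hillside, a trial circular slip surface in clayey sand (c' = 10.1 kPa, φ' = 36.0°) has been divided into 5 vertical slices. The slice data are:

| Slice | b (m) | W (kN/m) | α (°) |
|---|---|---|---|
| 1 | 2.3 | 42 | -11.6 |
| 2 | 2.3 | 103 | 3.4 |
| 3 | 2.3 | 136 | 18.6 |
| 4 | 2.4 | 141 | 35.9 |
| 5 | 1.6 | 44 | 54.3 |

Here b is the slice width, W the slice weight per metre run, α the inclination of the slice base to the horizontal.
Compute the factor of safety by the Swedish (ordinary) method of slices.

FS = 2.69

Ordinary method of slices: FS = Σ[c'·Δl_i + (W_i cosα_i)·tanφ'] / Σ W_i sinα_i, with Δl_i = b_i / cosα_i.
Slice 1: Δl = 2.3/cos(-11.6°) = 2.348 m; N'_1 = 42·cos(-11.6°) = 41.1; c'Δl = 23.71; W sinα = -8.4
Slice 2: Δl = 2.3/cos3.4° = 2.304 m; N'_2 = 103·cos3.4° = 102.8; c'Δl = 23.27; W sinα = 6.1
Slice 3: Δl = 2.3/cos18.6° = 2.427 m; N'_3 = 136·cos18.6° = 128.9; c'Δl = 24.51; W sinα = 43.4
Slice 4: Δl = 2.4/cos35.9° = 2.963 m; N'_4 = 141·cos35.9° = 114.2; c'Δl = 29.92; W sinα = 82.7
Slice 5: Δl = 1.6/cos54.3° = 2.742 m; N'_5 = 44·cos54.3° = 25.7; c'Δl = 27.69; W sinα = 35.7
Σc'Δl = 129.1 kN/m; ΣN' = 412.7 kN/m; ΣW sinα = 159.5 kN/m
Resisting = 129.1 + 412.7·tan36.0° = 129.1 + 299.9 = 429.0 kN/m
FS = 429.0 / 159.5 = 2.690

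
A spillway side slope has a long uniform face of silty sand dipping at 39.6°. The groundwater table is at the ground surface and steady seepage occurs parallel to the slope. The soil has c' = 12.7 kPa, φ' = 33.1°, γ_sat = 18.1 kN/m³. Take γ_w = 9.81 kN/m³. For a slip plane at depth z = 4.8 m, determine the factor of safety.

FS = 0.66

With seepage parallel to the slope and the water table at the surface, the effective normal stress on the slip plane uses the buoyant unit weight γ' = γ_sat − γ_w while the driving shear stress uses γ_sat:
FS = [c' + γ' z cos²β tanφ'] / [γ_sat z sinβ cosβ]
γ' = 18.1 − 9.81 = 8.29 kN/m³
Numerator = 12.7 + 8.29·4.8·cos²39.6°·tan33.1° = 12.7 + 8.29·4.8·0.5937·0.6519 = 28.100 kPa
Denominator = 18.1·4.8·sin39.6°·cos39.6° = 18.1·4.8·0.6374·0.7705 = 42.671 kPa
FS = 28.100 / 42.671 = 0.659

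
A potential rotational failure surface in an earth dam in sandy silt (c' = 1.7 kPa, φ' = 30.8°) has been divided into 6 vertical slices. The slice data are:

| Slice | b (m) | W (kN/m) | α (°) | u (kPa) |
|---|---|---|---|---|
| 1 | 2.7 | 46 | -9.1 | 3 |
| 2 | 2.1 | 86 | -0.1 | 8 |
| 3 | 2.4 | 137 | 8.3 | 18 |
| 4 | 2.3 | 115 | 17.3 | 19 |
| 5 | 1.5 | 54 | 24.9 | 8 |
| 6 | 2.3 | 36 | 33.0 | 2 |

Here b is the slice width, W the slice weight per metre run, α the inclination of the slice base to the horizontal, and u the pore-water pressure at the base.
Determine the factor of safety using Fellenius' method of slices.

Ordinary method of slices: FS = Σ[c'·Δl_i + (W_i cosα_i − u_i·Δl_i)·tanφ'] / Σ W_i sinα_i, with Δl_i = b_i / cosα_i.
Slice 1: Δl = 2.7/cos(-9.1°) = 2.734 m; N'_1 = 46·cos(-9.1°) − 3·2.734 = 37.2; c'Δl = 4.65; W sinα = -7.3
Slice 2: Δl = 2.1/cos(-0.1°) = 2.100 m; N'_2 = 86·cos(-0.1°) − 8·2.100 = 69.2; c'Δl = 3.57; W sinα = -0.2
Slice 3: Δl = 2.4/cos8.3° = 2.425 m; N'_3 = 137·cos8.3° − 18·2.425 = 91.9; c'Δl = 4.12; W sinα = 19.8
Slice 4: Δl = 2.3/cos17.3° = 2.409 m; N'_4 = 115·cos17.3° − 19·2.409 = 64.0; c'Δl = 4.10; W sinα = 34.2
Slice 5: Δl = 1.5/cos24.9° = 1.654 m; N'_5 = 54·cos24.9° − 8·1.654 = 35.8; c'Δl = 2.81; W sinα = 22.7
Slice 6: Δl = 2.3/cos33.0° = 2.742 m; N'_6 = 36·cos33.0° − 2·2.742 = 24.7; c'Δl = 4.66; W sinα = 19.6
Σc'Δl = 23.9 kN/m; ΣN' = 322.8 kN/m; ΣW sinα = 88.9 kN/m
Resisting = 23.9 + 322.8·tan30.8° = 23.9 + 192.4 = 216.3 kN/m
FS = 216.3 / 88.9 = 2.434

FS = 2.43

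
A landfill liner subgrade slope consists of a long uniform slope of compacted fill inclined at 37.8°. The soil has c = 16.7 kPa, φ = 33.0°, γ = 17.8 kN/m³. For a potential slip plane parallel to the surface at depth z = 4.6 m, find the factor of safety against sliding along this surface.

FS = 1.26

For an infinite slope with a slip plane parallel to the surface (no pore pressure): FS = [c + γz cos²β tanφ] / [γz sinβ cosβ].
γz = 17.8·4.6 = 81.88 kN/m²
Numerator = 16.7 + 81.88·cos²37.8°·tan33.0° = 16.7 + 81.88·0.6243·0.6494 = 49.899 kPa
Denominator = 81.88·sin37.8°·cos37.8° = 81.88·0.6129·0.7902 = 39.654 kPa
FS = 49.899 / 39.654 = 1.258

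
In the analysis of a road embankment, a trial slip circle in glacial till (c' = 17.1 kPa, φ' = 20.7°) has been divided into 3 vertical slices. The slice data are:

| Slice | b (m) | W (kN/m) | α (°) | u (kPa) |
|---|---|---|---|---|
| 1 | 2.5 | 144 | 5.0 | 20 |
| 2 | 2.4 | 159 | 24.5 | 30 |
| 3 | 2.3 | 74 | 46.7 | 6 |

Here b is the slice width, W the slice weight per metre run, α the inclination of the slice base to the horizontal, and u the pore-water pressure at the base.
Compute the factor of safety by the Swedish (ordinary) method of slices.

FS = 1.64

Ordinary method of slices: FS = Σ[c'·Δl_i + (W_i cosα_i − u_i·Δl_i)·tanφ'] / Σ W_i sinα_i, with Δl_i = b_i / cosα_i.
Slice 1: Δl = 2.5/cos5.0° = 2.510 m; N'_1 = 144·cos5.0° − 20·2.510 = 93.3; c'Δl = 42.91; W sinα = 12.6
Slice 2: Δl = 2.4/cos24.5° = 2.637 m; N'_2 = 159·cos24.5° − 30·2.637 = 65.6; c'Δl = 45.10; W sinα = 65.9
Slice 3: Δl = 2.3/cos46.7° = 3.354 m; N'_3 = 74·cos46.7° − 6·3.354 = 30.6; c'Δl = 57.35; W sinα = 53.9
Σc'Δl = 145.4 kN/m; ΣN' = 189.4 kN/m; ΣW sinα = 132.3 kN/m
Resisting = 145.4 + 189.4·tan20.7° = 145.4 + 71.6 = 216.9 kN/m
FS = 216.9 / 132.3 = 1.639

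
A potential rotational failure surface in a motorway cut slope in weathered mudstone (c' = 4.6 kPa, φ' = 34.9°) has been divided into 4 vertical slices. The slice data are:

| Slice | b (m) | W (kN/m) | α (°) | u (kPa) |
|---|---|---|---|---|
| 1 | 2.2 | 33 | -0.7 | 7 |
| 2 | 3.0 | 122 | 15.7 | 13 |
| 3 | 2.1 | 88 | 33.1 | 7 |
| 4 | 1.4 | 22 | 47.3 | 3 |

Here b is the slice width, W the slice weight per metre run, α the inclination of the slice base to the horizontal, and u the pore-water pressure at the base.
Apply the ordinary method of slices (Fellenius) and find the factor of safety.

Ordinary method of slices: FS = Σ[c'·Δl_i + (W_i cosα_i − u_i·Δl_i)·tanφ'] / Σ W_i sinα_i, with Δl_i = b_i / cosα_i.
Slice 1: Δl = 2.2/cos(-0.7°) = 2.200 m; N'_1 = 33·cos(-0.7°) − 7·2.200 = 17.6; c'Δl = 10.12; W sinα = -0.4
Slice 2: Δl = 3.0/cos15.7° = 3.116 m; N'_2 = 122·cos15.7° − 13·3.116 = 76.9; c'Δl = 14.33; W sinα = 33.0
Slice 3: Δl = 2.1/cos33.1° = 2.507 m; N'_3 = 88·cos33.1° − 7·2.507 = 56.2; c'Δl = 11.53; W sinα = 48.1
Slice 4: Δl = 1.4/cos47.3° = 2.064 m; N'_4 = 22·cos47.3° − 3·2.064 = 8.7; c'Δl = 9.50; W sinα = 16.2
Σc'Δl = 45.5 kN/m; ΣN' = 159.4 kN/m; ΣW sinα = 96.8 kN/m
Resisting = 45.5 + 159.4·tan34.9° = 45.5 + 111.2 = 156.7 kN/m
FS = 156.7 / 96.8 = 1.618

FS = 1.62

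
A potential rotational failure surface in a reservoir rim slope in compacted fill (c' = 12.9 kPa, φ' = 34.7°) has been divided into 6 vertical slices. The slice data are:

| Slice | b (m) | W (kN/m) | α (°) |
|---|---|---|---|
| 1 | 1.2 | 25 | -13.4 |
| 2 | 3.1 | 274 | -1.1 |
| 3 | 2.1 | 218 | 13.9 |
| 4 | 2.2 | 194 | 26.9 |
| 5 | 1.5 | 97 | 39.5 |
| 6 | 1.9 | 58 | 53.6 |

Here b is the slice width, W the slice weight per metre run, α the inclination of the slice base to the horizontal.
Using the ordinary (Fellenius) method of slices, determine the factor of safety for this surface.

Ordinary method of slices: FS = Σ[c'·Δl_i + (W_i cosα_i)·tanφ'] / Σ W_i sinα_i, with Δl_i = b_i / cosα_i.
Slice 1: Δl = 1.2/cos(-13.4°) = 1.234 m; N'_1 = 25·cos(-13.4°) = 24.3; c'Δl = 15.91; W sinα = -5.8
Slice 2: Δl = 3.1/cos(-1.1°) = 3.101 m; N'_2 = 274·cos(-1.1°) = 273.9; c'Δl = 40.00; W sinα = -5.3
Slice 3: Δl = 2.1/cos13.9° = 2.163 m; N'_3 = 218·cos13.9° = 211.6; c'Δl = 27.91; W sinα = 52.4
Slice 4: Δl = 2.2/cos26.9° = 2.467 m; N'_4 = 194·cos26.9° = 173.0; c'Δl = 31.82; W sinα = 87.8
Slice 5: Δl = 1.5/cos39.5° = 1.944 m; N'_5 = 97·cos39.5° = 74.8; c'Δl = 25.08; W sinα = 61.7
Slice 6: Δl = 1.9/cos53.6° = 3.202 m; N'_6 = 58·cos53.6° = 34.4; c'Δl = 41.30; W sinα = 46.7
Σc'Δl = 182.0 kN/m; ΣN' = 792.2 kN/m; ΣW sinα = 237.5 kN/m
Resisting = 182.0 + 792.2·tan34.7° = 182.0 + 548.5 = 730.5 kN/m
FS = 730.5 / 237.5 = 3.076

FS = 3.08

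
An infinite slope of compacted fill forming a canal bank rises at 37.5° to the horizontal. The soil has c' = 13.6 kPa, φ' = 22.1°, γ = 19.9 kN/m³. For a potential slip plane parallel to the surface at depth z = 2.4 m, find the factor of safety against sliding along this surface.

FS = 1.12

For an infinite slope with a slip plane parallel to the surface (no pore pressure): FS = [c' + γz cos²β tanφ'] / [γz sinβ cosβ].
γz = 19.9·2.4 = 47.76 kN/m²
Numerator = 13.6 + 47.76·cos²37.5°·tan22.1° = 13.6 + 47.76·0.6294·0.4061 = 25.806 kPa
Denominator = 47.76·sin37.5°·cos37.5° = 47.76·0.6088·0.7934 = 23.066 kPa
FS = 25.806 / 23.066 = 1.119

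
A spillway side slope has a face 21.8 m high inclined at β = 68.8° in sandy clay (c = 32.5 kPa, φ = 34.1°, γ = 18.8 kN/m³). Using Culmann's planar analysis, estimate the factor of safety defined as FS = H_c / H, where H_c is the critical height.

FS = 1.38

H_c = (4c/γ) · sinβ cosφ / [1 − cos(β − φ)]
    = (4·32.5/18.8) · sin68.8°·cos34.1° / [1 − cos34.7°]
    = 6.915 · 0.7720 / 0.1779 = 30.02 m
FS = H_c / H = 30.02 / 21.8 = 1.377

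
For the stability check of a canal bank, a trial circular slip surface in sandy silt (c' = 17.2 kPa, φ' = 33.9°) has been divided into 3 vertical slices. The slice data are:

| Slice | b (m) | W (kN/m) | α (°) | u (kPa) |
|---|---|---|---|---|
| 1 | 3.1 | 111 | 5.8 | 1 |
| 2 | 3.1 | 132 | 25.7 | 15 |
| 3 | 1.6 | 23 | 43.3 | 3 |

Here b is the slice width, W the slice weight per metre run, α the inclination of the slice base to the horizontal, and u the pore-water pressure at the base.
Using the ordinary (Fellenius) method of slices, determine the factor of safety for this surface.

Ordinary method of slices: FS = Σ[c'·Δl_i + (W_i cosα_i − u_i·Δl_i)·tanφ'] / Σ W_i sinα_i, with Δl_i = b_i / cosα_i.
Slice 1: Δl = 3.1/cos5.8° = 3.116 m; N'_1 = 111·cos5.8° − 1·3.116 = 107.3; c'Δl = 53.59; W sinα = 11.2
Slice 2: Δl = 3.1/cos25.7° = 3.440 m; N'_2 = 132·cos25.7° − 15·3.440 = 67.3; c'Δl = 59.17; W sinα = 57.2
Slice 3: Δl = 1.6/cos43.3° = 2.198 m; N'_3 = 23·cos43.3° − 3·2.198 = 10.1; c'Δl = 37.81; W sinα = 15.8
Σc'Δl = 150.6 kN/m; ΣN' = 184.8 kN/m; ΣW sinα = 84.2 kN/m
Resisting = 150.6 + 184.8·tan33.9° = 150.6 + 124.2 = 274.8 kN/m
FS = 274.8 / 84.2 = 3.262

FS = 3.26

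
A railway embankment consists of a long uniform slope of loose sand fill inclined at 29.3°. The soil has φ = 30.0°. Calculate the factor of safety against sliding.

FS = 1.03

For a dry cohesionless infinite slope the factor of safety is FS = tanφ / tanβ.
FS = tan30.0° / tan29.3° = 0.5774 / 0.5612 = 1.029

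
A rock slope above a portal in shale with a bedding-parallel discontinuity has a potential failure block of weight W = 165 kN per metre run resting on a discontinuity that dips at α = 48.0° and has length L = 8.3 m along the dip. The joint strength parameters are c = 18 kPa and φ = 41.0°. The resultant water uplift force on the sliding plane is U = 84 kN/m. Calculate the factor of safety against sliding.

Resolving the block weight along and normal to the plane and applying the Mohr–Coulomb strength on the joint:
N' = W cosα − U = 165·cos48.0° − 84 = 26.4 kN/m
Driving force T = W sinα = 165·sin48.0° = 122.6 kN/m
Resisting force R = c·L + N'·tanφ = 18·8.3 + 26.4·tan41.0° = 149.4 + 23.0 = 172.4 kN/m
FS = R / T = 172.4 / 122.6 = 1.406

FS = 1.41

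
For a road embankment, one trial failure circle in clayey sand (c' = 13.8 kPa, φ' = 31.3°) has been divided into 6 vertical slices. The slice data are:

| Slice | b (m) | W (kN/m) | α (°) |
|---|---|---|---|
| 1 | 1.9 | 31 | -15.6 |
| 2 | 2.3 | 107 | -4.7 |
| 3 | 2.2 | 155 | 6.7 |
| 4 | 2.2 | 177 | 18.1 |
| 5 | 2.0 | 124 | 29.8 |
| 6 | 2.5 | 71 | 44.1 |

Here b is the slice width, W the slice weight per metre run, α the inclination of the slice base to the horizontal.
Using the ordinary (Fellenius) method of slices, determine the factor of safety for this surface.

Ordinary method of slices: FS = Σ[c'·Δl_i + (W_i cosα_i)·tanφ'] / Σ W_i sinα_i, with Δl_i = b_i / cosα_i.
Slice 1: Δl = 1.9/cos(-15.6°) = 1.973 m; N'_1 = 31·cos(-15.6°) = 29.9; c'Δl = 27.22; W sinα = -8.3
Slice 2: Δl = 2.3/cos(-4.7°) = 2.308 m; N'_2 = 107·cos(-4.7°) = 106.6; c'Δl = 31.85; W sinα = -8.8
Slice 3: Δl = 2.2/cos6.7° = 2.215 m; N'_3 = 155·cos6.7° = 153.9; c'Δl = 30.57; W sinα = 18.1
Slice 4: Δl = 2.2/cos18.1° = 2.315 m; N'_4 = 177·cos18.1° = 168.2; c'Δl = 31.94; W sinα = 55.0
Slice 5: Δl = 2.0/cos29.8° = 2.305 m; N'_5 = 124·cos29.8° = 107.6; c'Δl = 31.81; W sinα = 61.6
Slice 6: Δl = 2.5/cos44.1° = 3.481 m; N'_6 = 71·cos44.1° = 51.0; c'Δl = 48.04; W sinα = 49.4
Σc'Δl = 201.4 kN/m; ΣN' = 617.3 kN/m; ΣW sinα = 167.0 kN/m
Resisting = 201.4 + 617.3·tan31.3° = 201.4 + 375.3 = 576.7 kN/m
FS = 576.7 / 167.0 = 3.453

FS = 3.45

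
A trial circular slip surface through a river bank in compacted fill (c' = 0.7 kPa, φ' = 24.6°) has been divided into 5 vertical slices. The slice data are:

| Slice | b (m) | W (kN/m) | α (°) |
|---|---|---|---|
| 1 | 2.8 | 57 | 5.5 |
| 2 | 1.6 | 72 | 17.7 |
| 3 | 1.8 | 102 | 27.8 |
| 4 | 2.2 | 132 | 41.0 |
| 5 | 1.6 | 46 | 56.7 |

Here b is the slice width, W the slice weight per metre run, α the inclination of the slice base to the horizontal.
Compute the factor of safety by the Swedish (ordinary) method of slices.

Ordinary method of slices: FS = Σ[c'·Δl_i + (W_i cosα_i)·tanφ'] / Σ W_i sinα_i, with Δl_i = b_i / cosα_i.
Slice 1: Δl = 2.8/cos5.5° = 2.813 m; N'_1 = 57·cos5.5° = 56.7; c'Δl = 1.97; W sinα = 5.5
Slice 2: Δl = 1.6/cos17.7° = 1.680 m; N'_2 = 72·cos17.7° = 68.6; c'Δl = 1.18; W sinα = 21.9
Slice 3: Δl = 1.8/cos27.8° = 2.035 m; N'_3 = 102·cos27.8° = 90.2; c'Δl = 1.42; W sinα = 47.6
Slice 4: Δl = 2.2/cos41.0° = 2.915 m; N'_4 = 132·cos41.0° = 99.6; c'Δl = 2.04; W sinα = 86.6
Slice 5: Δl = 1.6/cos56.7° = 2.914 m; N'_5 = 46·cos56.7° = 25.3; c'Δl = 2.04; W sinα = 38.4
Σc'Δl = 8.6 kN/m; ΣN' = 340.4 kN/m; ΣW sinα = 200.0 kN/m
Resisting = 8.6 + 340.4·tan24.6° = 8.6 + 155.9 = 164.5 kN/m
FS = 164.5 / 200.0 = 0.823

FS = 0.82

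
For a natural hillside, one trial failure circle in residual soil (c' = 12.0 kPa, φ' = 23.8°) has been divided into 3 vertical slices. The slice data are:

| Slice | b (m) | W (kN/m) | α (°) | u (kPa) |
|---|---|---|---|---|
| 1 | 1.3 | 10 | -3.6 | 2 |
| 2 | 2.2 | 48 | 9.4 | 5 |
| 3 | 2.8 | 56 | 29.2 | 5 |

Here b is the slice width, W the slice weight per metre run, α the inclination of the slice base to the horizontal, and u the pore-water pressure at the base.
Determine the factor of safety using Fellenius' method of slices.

FS = 3.32

Ordinary method of slices: FS = Σ[c'·Δl_i + (W_i cosα_i − u_i·Δl_i)·tanφ'] / Σ W_i sinα_i, with Δl_i = b_i / cosα_i.
Slice 1: Δl = 1.3/cos(-3.6°) = 1.303 m; N'_1 = 10·cos(-3.6°) − 2·1.303 = 7.4; c'Δl = 15.63; W sinα = -0.6
Slice 2: Δl = 2.2/cos9.4° = 2.230 m; N'_2 = 48·cos9.4° − 5·2.230 = 36.2; c'Δl = 26.76; W sinα = 7.8
Slice 3: Δl = 2.8/cos29.2° = 3.208 m; N'_3 = 56·cos29.2° − 5·3.208 = 32.8; c'Δl = 38.49; W sinα = 27.3
Σc'Δl = 80.9 kN/m; ΣN' = 76.4 kN/m; ΣW sinα = 34.5 kN/m
Resisting = 80.9 + 76.4·tan23.8° = 80.9 + 33.7 = 114.6 kN/m
FS = 114.6 / 34.5 = 3.318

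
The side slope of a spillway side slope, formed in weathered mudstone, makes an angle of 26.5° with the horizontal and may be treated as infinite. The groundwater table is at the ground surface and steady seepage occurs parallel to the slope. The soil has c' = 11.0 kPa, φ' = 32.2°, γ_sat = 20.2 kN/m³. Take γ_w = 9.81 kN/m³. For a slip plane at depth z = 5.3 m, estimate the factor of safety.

FS = 0.91

With seepage parallel to the slope and the water table at the surface, the effective normal stress on the slip plane uses the buoyant unit weight γ' = γ_sat − γ_w while the driving shear stress uses γ_sat:
FS = [c' + γ' z cos²β tanφ'] / [γ_sat z sinβ cosβ]
γ' = 20.2 − 9.81 = 10.39 kN/m³
Numerator = 11.0 + 10.39·5.3·cos²26.5°·tan32.2° = 11.0 + 10.39·5.3·0.8009·0.6297 = 38.774 kPa
Denominator = 20.2·5.3·sin26.5°·cos26.5° = 20.2·5.3·0.4462·0.8949 = 42.751 kPa
FS = 38.774 / 42.751 = 0.907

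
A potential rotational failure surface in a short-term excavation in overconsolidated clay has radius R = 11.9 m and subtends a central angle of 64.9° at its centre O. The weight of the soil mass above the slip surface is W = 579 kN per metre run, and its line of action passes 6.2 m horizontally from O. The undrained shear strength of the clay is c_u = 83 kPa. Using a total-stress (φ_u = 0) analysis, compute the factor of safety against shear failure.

Taking moments about the centre O, the resisting moment is provided by the undrained shear strength acting along the arc:
Arc length L_a = R·θ = 11.9·(64.9°·π/180) = 11.9·1.1327 = 13.48 m
M_R = c_u·L_a·R = 83·13.48·11.9 = 13313.6 kN·m/m
M_D = W·d = 579·6.2 = 3589.8 kN·m/m
FS = M_R / M_D = 13313.6 / 3589.8 = 3.709

FS = 3.71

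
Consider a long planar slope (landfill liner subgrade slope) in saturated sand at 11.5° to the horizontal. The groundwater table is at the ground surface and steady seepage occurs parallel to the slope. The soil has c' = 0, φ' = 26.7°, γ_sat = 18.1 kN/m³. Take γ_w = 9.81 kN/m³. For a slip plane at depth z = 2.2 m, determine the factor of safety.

FS = 1.13

With seepage parallel to the slope and the water table at the surface, the effective normal stress on the slip plane uses the buoyant unit weight γ' = γ_sat − γ_w while the driving shear stress uses γ_sat:
FS = [c' + γ' z cos²β tanφ'] / [γ_sat z sinβ cosβ]
(For c' = 0 this reduces to FS = (γ'/γ_sat)·tanφ'/tanβ.)
γ' = 18.1 − 9.81 = 8.29 kN/m³
Numerator = 0.0 + 8.29·2.2·cos²11.5°·tan26.7° = 0.0 + 8.29·2.2·0.9603·0.5029 = 8.808 kPa
Denominator = 18.1·2.2·sin11.5°·cos11.5° = 18.1·2.2·0.1994·0.9799 = 7.779 kPa
FS = 8.808 / 7.779 = 1.132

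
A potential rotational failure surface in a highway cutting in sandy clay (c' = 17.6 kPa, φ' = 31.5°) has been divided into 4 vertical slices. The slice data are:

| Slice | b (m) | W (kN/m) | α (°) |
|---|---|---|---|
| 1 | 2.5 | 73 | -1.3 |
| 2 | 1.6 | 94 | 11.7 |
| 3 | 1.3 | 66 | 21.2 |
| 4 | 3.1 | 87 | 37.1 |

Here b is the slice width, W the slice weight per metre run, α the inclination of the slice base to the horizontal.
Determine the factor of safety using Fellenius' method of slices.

Ordinary method of slices: FS = Σ[c'·Δl_i + (W_i cosα_i)·tanφ'] / Σ W_i sinα_i, with Δl_i = b_i / cosα_i.
Slice 1: Δl = 2.5/cos(-1.3°) = 2.501 m; N'_1 = 73·cos(-1.3°) = 73.0; c'Δl = 44.01; W sinα = -1.7
Slice 2: Δl = 1.6/cos11.7° = 1.634 m; N'_2 = 94·cos11.7° = 92.0; c'Δl = 28.76; W sinα = 19.1
Slice 3: Δl = 1.3/cos21.2° = 1.394 m; N'_3 = 66·cos21.2° = 61.5; c'Δl = 24.54; W sinα = 23.9
Slice 4: Δl = 3.1/cos37.1° = 3.887 m; N'_4 = 87·cos37.1° = 69.4; c'Δl = 68.41; W sinα = 52.5
Σc'Δl = 165.7 kN/m; ΣN' = 296.0 kN/m; ΣW sinα = 93.8 kN/m
Resisting = 165.7 + 296.0·tan31.5° = 165.7 + 181.4 = 347.1 kN/m
FS = 347.1 / 93.8 = 3.702

FS = 3.70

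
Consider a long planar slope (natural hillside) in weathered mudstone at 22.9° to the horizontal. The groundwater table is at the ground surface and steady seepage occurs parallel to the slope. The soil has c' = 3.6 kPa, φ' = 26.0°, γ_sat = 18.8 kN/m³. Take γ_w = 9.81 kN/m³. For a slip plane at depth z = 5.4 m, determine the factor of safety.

FS = 0.65

With seepage parallel to the slope and the water table at the surface, the effective normal stress on the slip plane uses the buoyant unit weight γ' = γ_sat − γ_w while the driving shear stress uses γ_sat:
FS = [c' + γ' z cos²β tanφ'] / [γ_sat z sinβ cosβ]
γ' = 18.8 − 9.81 = 8.99 kN/m³
Numerator = 3.6 + 8.99·5.4·cos²22.9°·tan26.0° = 3.6 + 8.99·5.4·0.8486·0.4877 = 23.692 kPa
Denominator = 18.8·5.4·sin22.9°·cos22.9° = 18.8·5.4·0.3891·0.9212 = 36.390 kPa
FS = 23.692 / 36.390 = 0.651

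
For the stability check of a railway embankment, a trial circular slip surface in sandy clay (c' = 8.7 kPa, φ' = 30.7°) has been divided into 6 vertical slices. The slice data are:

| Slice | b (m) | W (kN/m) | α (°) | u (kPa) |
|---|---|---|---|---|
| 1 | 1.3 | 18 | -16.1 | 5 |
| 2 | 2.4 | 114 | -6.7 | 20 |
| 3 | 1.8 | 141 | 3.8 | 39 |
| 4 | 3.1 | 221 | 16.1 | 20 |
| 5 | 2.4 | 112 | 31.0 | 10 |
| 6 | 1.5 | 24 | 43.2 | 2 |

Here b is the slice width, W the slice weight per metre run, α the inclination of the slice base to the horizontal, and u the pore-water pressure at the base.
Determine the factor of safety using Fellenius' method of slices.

Ordinary method of slices: FS = Σ[c'·Δl_i + (W_i cosα_i − u_i·Δl_i)·tanφ'] / Σ W_i sinα_i, with Δl_i = b_i / cosα_i.
Slice 1: Δl = 1.3/cos(-16.1°) = 1.353 m; N'_1 = 18·cos(-16.1°) − 5·1.353 = 10.5; c'Δl = 11.77; W sinα = -5.0
Slice 2: Δl = 2.4/cos(-6.7°) = 2.417 m; N'_2 = 114·cos(-6.7°) − 20·2.417 = 64.9; c'Δl = 21.02; W sinα = -13.3
Slice 3: Δl = 1.8/cos3.8° = 1.804 m; N'_3 = 141·cos3.8° − 39·1.804 = 70.3; c'Δl = 15.69; W sinα = 9.3
Slice 4: Δl = 3.1/cos16.1° = 3.227 m; N'_4 = 221·cos16.1° − 20·3.227 = 147.8; c'Δl = 28.07; W sinα = 61.3
Slice 5: Δl = 2.4/cos31.0° = 2.800 m; N'_5 = 112·cos31.0° − 10·2.800 = 68.0; c'Δl = 24.36; W sinα = 57.7
Slice 6: Δl = 1.5/cos43.2° = 2.058 m; N'_6 = 24·cos43.2° − 2·2.058 = 13.4; c'Δl = 17.90; W sinα = 16.4
Σc'Δl = 118.8 kN/m; ΣN' = 374.9 kN/m; ΣW sinα = 126.5 kN/m
Resisting = 118.8 + 374.9·tan30.7° = 118.8 + 222.6 = 341.4 kN/m
FS = 341.4 / 126.5 = 2.700

FS = 2.70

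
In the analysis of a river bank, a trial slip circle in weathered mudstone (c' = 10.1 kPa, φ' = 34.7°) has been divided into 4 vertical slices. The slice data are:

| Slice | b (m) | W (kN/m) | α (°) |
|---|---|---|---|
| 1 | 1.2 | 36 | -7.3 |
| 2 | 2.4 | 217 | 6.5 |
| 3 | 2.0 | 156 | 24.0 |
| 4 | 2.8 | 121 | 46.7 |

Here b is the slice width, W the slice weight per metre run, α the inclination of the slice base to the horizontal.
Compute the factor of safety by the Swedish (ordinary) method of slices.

Ordinary method of slices: FS = Σ[c'·Δl_i + (W_i cosα_i)·tanφ'] / Σ W_i sinα_i, with Δl_i = b_i / cosα_i.
Slice 1: Δl = 1.2/cos(-7.3°) = 1.210 m; N'_1 = 36·cos(-7.3°) = 35.7; c'Δl = 12.22; W sinα = -4.6
Slice 2: Δl = 2.4/cos6.5° = 2.416 m; N'_2 = 217·cos6.5° = 215.6; c'Δl = 24.40; W sinα = 24.6
Slice 3: Δl = 2.0/cos24.0° = 2.189 m; N'_3 = 156·cos24.0° = 142.5; c'Δl = 22.11; W sinα = 63.5
Slice 4: Δl = 2.8/cos46.7° = 4.083 m; N'_4 = 121·cos46.7° = 83.0; c'Δl = 41.24; W sinα = 88.1
Σc'Δl = 100.0 kN/m; ΣN' = 476.8 kN/m; ΣW sinα = 171.5 kN/m
Resisting = 100.0 + 476.8·tan34.7° = 100.0 + 330.2 = 430.1 kN/m
FS = 430.1 / 171.5 = 2.508

FS = 2.51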